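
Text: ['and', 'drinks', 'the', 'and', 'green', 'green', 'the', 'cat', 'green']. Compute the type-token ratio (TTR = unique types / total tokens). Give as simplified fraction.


Tokens: 9
Unique types: ('and', 'cat', 'drinks', 'green', 'the') = 5
TTR = 5/9
Already in lowest terms.

5/9


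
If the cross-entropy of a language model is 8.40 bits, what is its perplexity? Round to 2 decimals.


Perplexity formula: PP = 2^H
H = 8.40
PP = 2^8.40
Decompose: 2^8.40 = 2^8 * 2^0.40
2^8 = 256, 2^0.40 ~ 1.3195079
PP ~ 256 * 1.3195079 = 337.7940224
Rounded to 2 decimals: 337.79

337.79


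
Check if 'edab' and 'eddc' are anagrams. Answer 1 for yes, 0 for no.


Sort characters of 'edab': 'abde'
Sort characters of 'eddc': 'cdde'
Sorted forms differ -> they are NOT anagrams
Result: 0

0


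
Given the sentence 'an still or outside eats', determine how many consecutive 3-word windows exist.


Word trigrams from [5] words:
  Trigram 1: (an still or)
  Trigram 2: (still or outside)
  Trigram 3: (or outside eats)
Total word trigrams: 5 - 2 = 3

3


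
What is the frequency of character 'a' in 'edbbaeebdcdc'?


Scanning 'edbbaeebdcdc' for 'a':
  Position 4: 'a' -> MATCH (count: 1)
Total occurrences of 'a': 1

1


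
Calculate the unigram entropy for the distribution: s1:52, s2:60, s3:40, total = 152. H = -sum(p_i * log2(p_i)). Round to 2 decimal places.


Computing entropy H = -sum(p_i * log2(p_i)):
  s1: p = 52/152 = 0.3421, -p*log2(p) = 0.5294
  s2: p = 60/152 = 0.3947, -p*log2(p) = 0.5294
  s3: p = 40/152 = 0.2632, -p*log2(p) = 0.5068
H = sum of terms = 1.5656
Rounded to 2 decimals: 1.57

1.57


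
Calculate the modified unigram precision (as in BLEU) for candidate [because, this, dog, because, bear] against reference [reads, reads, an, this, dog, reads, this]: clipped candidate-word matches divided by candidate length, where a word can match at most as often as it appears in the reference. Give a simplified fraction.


Reference word counts: {'an': 1, 'dog': 1, 'reads': 3, 'this': 2}
Checking each candidate word (with clipping):
  'because' -> not in reference -> no match (matches: 0)
  'this' -> in reference (ref count 2, used 1/2) -> match (matches: 1)
  'dog' -> in reference (ref count 1, used 1/1) -> match (matches: 2)
  'because' -> not in reference -> no match (matches: 2)
  'bear' -> not in reference -> no match (matches: 2)
Clipped matches: 2, Candidate length: 5
Precision = 2/5

2/5


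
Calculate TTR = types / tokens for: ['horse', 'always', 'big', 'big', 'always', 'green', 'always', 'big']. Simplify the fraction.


Tokens: 8
Unique types: ('always', 'big', 'green', 'horse') = 4
TTR = 4/8
Simplify: divide both by 4 -> 1/2
TTR = 1/2

1/2


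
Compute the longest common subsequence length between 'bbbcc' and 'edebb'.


DP table for LCS of 'bbbcc' and 'edebb':
       e  d  e  b  b
    0  0  0  0  0  0
  b 0  0  0  0  1  1
  b 0  0  0  0  1  2
  b 0  0  0  0  1  2
  c 0  0  0  0  1  2
  c 0  0  0  0  1  2
LCS: 'bb'
LCS length = 2

2


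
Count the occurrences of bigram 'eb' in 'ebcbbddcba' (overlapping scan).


Scanning 'ebcbbddcba' for bigram 'eb':
  Position 0: 'eb' -> MATCH
  Position 1: 'bc' -> no
  Position 2: 'cb' -> no
  Position 3: 'bb' -> no
  Position 4: 'bd' -> no
  Position 5: 'dd' -> no
  Position 6: 'dc' -> no
  Position 7: 'cb' -> no
  Position 8: 'ba' -> no
Total matches: 1

1


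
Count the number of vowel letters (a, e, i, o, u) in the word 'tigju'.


Scanning each character of 'tigju':
  Position 1: 't' -> consonant (running count: 0)
  Position 2: 'i' -> vowel (running count: 1)
  Position 3: 'g' -> consonant (running count: 1)
  Position 4: 'j' -> consonant (running count: 1)
  Position 5: 'u' -> vowel (running count: 2)
Total vowels: 2

2


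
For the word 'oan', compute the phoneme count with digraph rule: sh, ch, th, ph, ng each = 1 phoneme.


Parsing 'oan' greedily, digraphs first:
  'o' -> vowel phoneme (phonemes so far: 1)
  'a' -> vowel phoneme (phonemes so far: 2)
  'n' -> consonant phoneme (phonemes so far: 3)
Total phonemes: 3

3


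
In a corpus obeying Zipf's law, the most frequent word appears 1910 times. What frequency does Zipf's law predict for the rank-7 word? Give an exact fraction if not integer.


Zipf's law: freq(rank) = f1 / rank
f1 = 1910, rank = 7
freq = 1910 / 7
GCD(1910, 7) = 1
Simplified: 1910/7

1910/7


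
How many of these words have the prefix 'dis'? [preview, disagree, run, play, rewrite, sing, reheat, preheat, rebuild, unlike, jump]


Checking each word for prefix 'dis':
  'preview' -> no (count: 0)
  'disagree' -> YES, starts with 'dis' (count: 1)
  'run' -> no (count: 1)
  'play' -> no (count: 1)
  'rewrite' -> no (count: 1)
  'sing' -> no (count: 1)
  'reheat' -> no (count: 1)
  'preheat' -> no (count: 1)
  'rebuild' -> no (count: 1)
  'unlike' -> no (count: 1)
  'jump' -> no (count: 1)
Total with prefix 'dis': 1

1


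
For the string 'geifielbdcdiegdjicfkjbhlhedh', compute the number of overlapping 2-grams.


String 'geifielbdcdiegdjicfkjbhlhedh' has length L = 28.
Number of overlapping n-grams = L - n + 1
Substituting: 28 - 2 + 1 = 27

27


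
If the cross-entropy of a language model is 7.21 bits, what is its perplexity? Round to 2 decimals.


Perplexity formula: PP = 2^H
H = 7.21
PP = 2^7.21
Decompose: 2^7.21 = 2^7 * 2^0.21
2^7 = 128, 2^0.21 ~ 1.1566882
PP ~ 128 * 1.1566882 = 148.0560896
Rounded to 2 decimals: 148.06

148.06


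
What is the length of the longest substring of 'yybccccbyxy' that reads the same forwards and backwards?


Scanning 'yybccccbyxy' for palindromic substrings.
Substring at positions 1-8: 'ybccccby'.
Check: reverse('ybccccby') = 'ybccccby' -> palindrome confirmed.
Neighbouring characters ('y' / 'x') break symmetry, so it cannot extend further.
No longer palindromic substring exists; longest length = 8

8


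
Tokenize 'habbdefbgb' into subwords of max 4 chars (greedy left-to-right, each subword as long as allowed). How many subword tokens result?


'habbdefbgb' has 10 characters.
Chunking with max size 4:
  Chunk 1: 'habb' (positions 0-3)
  Chunk 2: 'defb' (positions 4-7)
  Chunk 3: 'gb' (positions 8-9)
Total chunks: ceil(10 / 4) = 3

3


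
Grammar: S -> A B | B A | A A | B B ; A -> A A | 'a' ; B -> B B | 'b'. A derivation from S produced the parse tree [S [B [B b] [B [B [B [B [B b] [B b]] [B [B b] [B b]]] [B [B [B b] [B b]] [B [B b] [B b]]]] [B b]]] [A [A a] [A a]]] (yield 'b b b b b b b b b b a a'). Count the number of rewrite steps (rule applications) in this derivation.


Every bracketed nonterminal node [X ...] in the tree is produced by exactly one rule application.
Reading the tree off as a leftmost derivation:
  Step 1: S  =>  B A   (applied S -> B A)
  Step 2: B A  =>  B B A   (applied B -> B B)
  Step 3: B B A  =>  b B A   (applied B -> b)
  Step 4: b B A  =>  b B B A   (applied B -> B B)
  Step 5: b B B A  =>  b B B B A   (applied B -> B B)
  Step 6: b B B B A  =>  b B B B B A   (applied B -> B B)
  Step 7: b B B B B A  =>  b B B B B B A   (applied B -> B B)
  Step 8: b B B B B B A  =>  b b B B B B A   (applied B -> b)
  Step 9: b b B B B B A  =>  b b b B B B A   (applied B -> b)
  Step 10: b b b B B B A  =>  b b b B B B B A   (applied B -> B B)
  Step 11: b b b B B B B A  =>  b b b b B B B A   (applied B -> b)
  Step 12: b b b b B B B A  =>  b b b b b B B A   (applied B -> b)
  Step 13: b b b b b B B A  =>  b b b b b B B B A   (applied B -> B B)
  Step 14: b b b b b B B B A  =>  b b b b b B B B B A   (applied B -> B B)
  Step 15: b b b b b B B B B A  =>  b b b b b b B B B A   (applied B -> b)
  Step 16: b b b b b b B B B A  =>  b b b b b b b B B A   (applied B -> b)
  Step 17: b b b b b b b B B A  =>  b b b b b b b B B B A   (applied B -> B B)
  Step 18: b b b b b b b B B B A  =>  b b b b b b b b B B A   (applied B -> b)
  Step 19: b b b b b b b b B B A  =>  b b b b b b b b b B A   (applied B -> b)
  Step 20: b b b b b b b b b B A  =>  b b b b b b b b b b A   (applied B -> b)
  Step 21: b b b b b b b b b b A  =>  b b b b b b b b b b A A   (applied A -> A A)
  Step 22: b b b b b b b b b b A A  =>  b b b b b b b b b b a A   (applied A -> a)
  Step 23: b b b b b b b b b b a A  =>  b b b b b b b b b b a a   (applied A -> a)
Final yield: b b b b b b b b b b a a
Total rewrite steps: 23

23


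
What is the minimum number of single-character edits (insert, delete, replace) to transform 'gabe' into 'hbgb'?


Building DP table for s1='gabe' (len 4) and s2='hbgb' (len 4):
       h  b  g  b
    0  1  2  3  4
  g 1  1  2  2  3
  a 2  2  2  3  3
  b 3  3  2  3  3
  e 4  4  3  3  4
Edit distance = dp[4][4] = 4

4


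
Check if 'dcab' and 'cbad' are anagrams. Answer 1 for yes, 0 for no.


Sort characters of 'dcab': 'abcd'
Sort characters of 'cbad': 'abcd'
Sorted forms match -> they ARE anagrams
Result: 1

1


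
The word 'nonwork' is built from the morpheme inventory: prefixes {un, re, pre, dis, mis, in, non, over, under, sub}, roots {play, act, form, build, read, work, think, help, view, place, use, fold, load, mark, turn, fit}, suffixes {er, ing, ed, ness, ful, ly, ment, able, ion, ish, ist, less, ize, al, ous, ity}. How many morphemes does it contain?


Segmenting 'nonwork' against the inventory:
  'non' -> prefix (morpheme 1)
  'work' -> root (morpheme 2)
Total morphemes: 2

2


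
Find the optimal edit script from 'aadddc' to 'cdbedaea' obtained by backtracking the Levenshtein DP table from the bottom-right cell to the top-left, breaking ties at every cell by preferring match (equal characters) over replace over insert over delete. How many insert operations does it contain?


Edit distance = 7. Backtracking from cell (6, 8) with preference match > replace > insert > delete,
then listing the resulting alignment 'aadddc' -> 'cdbedaea' left to right:
  Step 1: insert 'c' [insertion #1]
  Step 2: insert 'd' [insertion #2]
  Step 3: replace a->b
  Step 4: replace a->e
  Step 5: keep 'd'
  Step 6: replace d->a
  Step 7: replace d->e
  Step 8: replace c->a
Total insertions: 2

2


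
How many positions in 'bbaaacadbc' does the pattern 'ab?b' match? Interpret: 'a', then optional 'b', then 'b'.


Pattern: ab?b means 'a', then optional 'b', then 'b'.
Scanning 'bbaaacadbc' position-by-position:
  Pos 0: window 'bba' -> no
  Pos 1: window 'baa' -> no
  Pos 2: window 'aaa' -> no
  Pos 3: window 'aac' -> no
  Pos 4: window 'aca' -> no
  Pos 5: window 'cad' -> no
  Pos 6: window 'adb' -> no
  Pos 7: window 'dbc' -> no
  Pos 8: window 'bc' -> no
  Pos 9: window 'c' -> no
Total matches: 0

0


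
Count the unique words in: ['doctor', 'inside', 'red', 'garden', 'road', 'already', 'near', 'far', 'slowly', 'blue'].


Listing all tokens and tracking unique types:
  Token 1: 'doctor' -> NEW (unique so far: 1)
  Token 2: 'inside' -> NEW (unique so far: 2)
  Token 3: 'red' -> NEW (unique so far: 3)
  Token 4: 'garden' -> NEW (unique so far: 4)
  Token 5: 'road' -> NEW (unique so far: 5)
  Token 6: 'already' -> NEW (unique so far: 6)
  Token 7: 'near' -> NEW (unique so far: 7)
  Token 8: 'far' -> NEW (unique so far: 8)
  Token 9: 'slowly' -> NEW (unique so far: 9)
  Token 10: 'blue' -> NEW (unique so far: 10)
Unique types: ('already', 'blue', 'doctor', 'far', 'garden', 'inside', 'near', 'red', 'road', 'slowly')
Vocabulary size: 10

10


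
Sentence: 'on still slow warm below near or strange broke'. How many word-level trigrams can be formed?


Word trigrams from [9] words:
  Trigram 1: (on still slow)
  Trigram 2: (still slow warm)
  Trigram 3: (slow warm below)
  Trigram 4: (warm below near)
  Trigram 5: (below near or)
  Trigram 6: (near or strange)
  Trigram 7: (or strange broke)
Total word trigrams: 9 - 2 = 7

7


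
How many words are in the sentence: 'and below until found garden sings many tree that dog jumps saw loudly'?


Counting words by splitting on spaces:
  Word 1: 'and'
  Word 2: 'below'
  Word 3: 'until'
  Word 4: 'found'
  Word 5: 'garden'
  Word 6: 'sings'
  Word 7: 'many'
  Word 8: 'tree'
  Word 9: 'that'
  Word 10: 'dog'
  Word 11: 'jumps'
  Word 12: 'saw'
  Word 13: 'loudly'
Total words: 13

13


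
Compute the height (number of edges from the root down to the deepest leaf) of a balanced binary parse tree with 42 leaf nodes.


In a balanced binary tree with n leaves the deepest leaf is ceil(log2(n)) edges below the root.
log2(42) = 5.3923
ceil(5.3923) = 6
height (edges) = 6

6


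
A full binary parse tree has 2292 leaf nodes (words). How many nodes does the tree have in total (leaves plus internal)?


Leaf nodes (terminals): 2292
Internal nodes = n - 1 = 2292 - 1 = 2291
Total = leaves + internal = 2292 + 2291 = 4583

4583


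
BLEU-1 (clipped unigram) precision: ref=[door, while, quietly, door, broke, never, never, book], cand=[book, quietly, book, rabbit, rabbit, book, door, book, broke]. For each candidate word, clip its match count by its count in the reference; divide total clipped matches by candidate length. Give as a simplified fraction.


Reference word counts: {'book': 1, 'broke': 1, 'door': 2, 'never': 2, 'quietly': 1, 'while': 1}
Checking each candidate word (with clipping):
  'book' -> in reference (ref count 1, used 1/1) -> match (matches: 1)
  'quietly' -> in reference (ref count 1, used 1/1) -> match (matches: 2)
  'book' -> ref count 1 already used up (1/1) -> clipped, no match (matches: 2)
  'rabbit' -> not in reference -> no match (matches: 2)
  'rabbit' -> not in reference -> no match (matches: 2)
  'book' -> ref count 1 already used up (1/1) -> clipped, no match (matches: 2)
  'door' -> in reference (ref count 2, used 1/2) -> match (matches: 3)
  'book' -> ref count 1 already used up (1/1) -> clipped, no match (matches: 3)
  'broke' -> in reference (ref count 1, used 1/1) -> match (matches: 4)
Clipped matches: 4, Candidate length: 9
Precision = 4/9

4/9


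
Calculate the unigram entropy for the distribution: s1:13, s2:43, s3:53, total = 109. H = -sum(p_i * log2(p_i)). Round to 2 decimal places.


Computing entropy H = -sum(p_i * log2(p_i)):
  s1: p = 13/109 = 0.1193, -p*log2(p) = 0.3659
  s2: p = 43/109 = 0.3945, -p*log2(p) = 0.5294
  s3: p = 53/109 = 0.4862, -p*log2(p) = 0.5058
H = sum of terms = 1.4011
Rounded to 2 decimals: 1.40

1.40


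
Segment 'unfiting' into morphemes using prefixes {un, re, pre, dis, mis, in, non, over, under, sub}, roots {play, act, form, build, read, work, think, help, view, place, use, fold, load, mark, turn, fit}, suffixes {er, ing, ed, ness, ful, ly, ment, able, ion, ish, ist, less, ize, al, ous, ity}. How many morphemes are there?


Segmenting 'unfiting' against the inventory:
  'un' -> prefix (morpheme 1)
  'fit' -> root (morpheme 2)
  'ing' -> suffix (morpheme 3)
Total morphemes: 3

3


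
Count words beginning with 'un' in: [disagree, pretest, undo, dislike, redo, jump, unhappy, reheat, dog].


Checking each word for prefix 'un':
  'disagree' -> no (count: 0)
  'pretest' -> no (count: 0)
  'undo' -> YES, starts with 'un' (count: 1)
  'dislike' -> no (count: 1)
  'redo' -> no (count: 1)
  'jump' -> no (count: 1)
  'unhappy' -> YES, starts with 'un' (count: 2)
  'reheat' -> no (count: 2)
  'dog' -> no (count: 2)
Total with prefix 'un': 2

2


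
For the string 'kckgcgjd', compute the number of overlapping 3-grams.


String 'kckgcgjd' has length L = 8.
Number of overlapping n-grams = L - n + 1
Substituting: 8 - 3 + 1 = 6

6


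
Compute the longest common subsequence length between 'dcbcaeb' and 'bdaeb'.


DP table for LCS of 'dcbcaeb' and 'bdaeb':
       b  d  a  e  b
    0  0  0  0  0  0
  d 0  0  1  1  1  1
  c 0  0  1  1  1  1
  b 0  1  1  1  1  2
  c 0  1  1  1  1  2
  a 0  1  1  2  2  2
  e 0  1  1  2  3  3
  b 0  1  1  2  3  4
LCS: 'daeb'
LCS length = 4

4


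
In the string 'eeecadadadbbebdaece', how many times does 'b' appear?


Scanning 'eeecadadadbbebdaece' for 'b':
  Position 10: 'b' -> MATCH (count: 1)
  Position 11: 'b' -> MATCH (count: 2)
  Position 13: 'b' -> MATCH (count: 3)
Total occurrences of 'b': 3

3


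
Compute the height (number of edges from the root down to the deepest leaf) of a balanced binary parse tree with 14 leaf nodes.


In a balanced binary tree with n leaves the deepest leaf is ceil(log2(n)) edges below the root.
log2(14) = 3.8074
ceil(3.8074) = 4
height (edges) = 4

4


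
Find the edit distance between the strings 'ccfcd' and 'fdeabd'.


Building DP table for s1='ccfcd' (len 5) and s2='fdeabd' (len 6):
       f  d  e  a  b  d
    0  1  2  3  4  5  6
  c 1  1  2  3  4  5  6
  c 2  2  2  3  4  5  6
  f 3  2  3  3  4  5  6
  c 4  3  3  4  4  5  6
  d 5  4  3  4  5  5  5
Edit distance = dp[5][6] = 5

5


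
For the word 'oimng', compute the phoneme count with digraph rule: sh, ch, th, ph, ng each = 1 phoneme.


Parsing 'oimng' greedily, digraphs first:
  'o' -> vowel phoneme (phonemes so far: 1)
  'i' -> vowel phoneme (phonemes so far: 2)
  'm' -> consonant phoneme (phonemes so far: 3)
  'ng' -> digraph (1 consonant phoneme) (phonemes so far: 4)
Total phonemes: 4

4


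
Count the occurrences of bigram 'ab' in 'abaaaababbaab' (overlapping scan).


Scanning 'abaaaababbaab' for bigram 'ab':
  Position 0: 'ab' -> MATCH
  Position 1: 'ba' -> no
  Position 2: 'aa' -> no
  Position 3: 'aa' -> no
  Position 4: 'aa' -> no
  Position 5: 'ab' -> MATCH
  Position 6: 'ba' -> no
  Position 7: 'ab' -> MATCH
  Position 8: 'bb' -> no
  Position 9: 'ba' -> no
  Position 10: 'aa' -> no
  Position 11: 'ab' -> MATCH
Total matches: 4

4


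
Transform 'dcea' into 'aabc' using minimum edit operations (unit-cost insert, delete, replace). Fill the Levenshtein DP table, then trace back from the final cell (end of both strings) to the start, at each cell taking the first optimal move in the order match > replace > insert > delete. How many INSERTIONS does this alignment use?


Edit distance = 4. Backtracking from cell (4, 4) with preference match > replace > insert > delete,
then listing the resulting alignment 'dcea' -> 'aabc' left to right:
  Step 1: replace d->a
  Step 2: replace c->a
  Step 3: replace e->b
  Step 4: replace a->c
Total insertions: 0

0


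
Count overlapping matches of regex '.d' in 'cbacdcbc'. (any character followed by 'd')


Pattern: .d means any character followed by 'd'.
Scanning 'cbacdcbc' position-by-position:
  Pos 0: window 'cb' -> no
  Pos 1: window 'ba' -> no
  Pos 2: window 'ac' -> no
  Pos 3: window 'cd' -> MATCH
  Pos 4: window 'dc' -> no
  Pos 5: window 'cb' -> no
  Pos 6: window 'bc' -> no
  Pos 7: window 'c' -> no
Total matches: 1

1


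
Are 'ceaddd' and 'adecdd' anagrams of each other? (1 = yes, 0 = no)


Sort characters of 'ceaddd': 'acddde'
Sort characters of 'adecdd': 'acddde'
Sorted forms match -> they ARE anagrams
Result: 1

1


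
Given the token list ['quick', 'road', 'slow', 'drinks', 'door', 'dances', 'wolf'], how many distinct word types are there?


Listing all tokens and tracking unique types:
  Token 1: 'quick' -> NEW (unique so far: 1)
  Token 2: 'road' -> NEW (unique so far: 2)
  Token 3: 'slow' -> NEW (unique so far: 3)
  Token 4: 'drinks' -> NEW (unique so far: 4)
  Token 5: 'door' -> NEW (unique so far: 5)
  Token 6: 'dances' -> NEW (unique so far: 6)
  Token 7: 'wolf' -> NEW (unique so far: 7)
Unique types: ('dances', 'door', 'drinks', 'quick', 'road', 'slow', 'wolf')
Vocabulary size: 7

7


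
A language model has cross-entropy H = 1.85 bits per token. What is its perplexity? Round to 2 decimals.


Perplexity formula: PP = 2^H
H = 1.85
PP = 2^1.85
Decompose: 2^1.85 = 2^1 * 2^0.85
2^1 = 2, 2^0.85 ~ 1.8025009
PP ~ 2 * 1.8025009 = 3.6050018
Rounded to 2 decimals: 3.61

3.61


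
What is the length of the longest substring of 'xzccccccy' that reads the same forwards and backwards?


Scanning 'xzccccccy' for palindromic substrings.
Substring at positions 2-7: 'cccccc'.
Check: reverse('cccccc') = 'cccccc' -> palindrome confirmed.
Neighbouring characters ('z' / 'y') break symmetry, so it cannot extend further.
No longer palindromic substring exists; longest length = 6

6


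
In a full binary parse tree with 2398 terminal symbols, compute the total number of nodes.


Leaf nodes (terminals): 2398
Internal nodes = n - 1 = 2398 - 1 = 2397
Total = leaves + internal = 2398 + 2397 = 4795

4795


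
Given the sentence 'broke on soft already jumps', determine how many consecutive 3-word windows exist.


Word trigrams from [5] words:
  Trigram 1: (broke on soft)
  Trigram 2: (on soft already)
  Trigram 3: (soft already jumps)
Total word trigrams: 5 - 2 = 3

3


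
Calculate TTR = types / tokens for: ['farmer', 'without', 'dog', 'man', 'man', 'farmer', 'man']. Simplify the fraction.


Tokens: 7
Unique types: ('dog', 'farmer', 'man', 'without') = 4
TTR = 4/7
Already in lowest terms.

4/7


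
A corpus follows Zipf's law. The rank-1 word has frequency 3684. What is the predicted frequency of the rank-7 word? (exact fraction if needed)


Zipf's law: freq(rank) = f1 / rank
f1 = 3684, rank = 7
freq = 3684 / 7
GCD(3684, 7) = 1
Simplified: 3684/7

3684/7


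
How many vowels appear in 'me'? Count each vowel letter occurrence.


Scanning each character of 'me':
  Position 1: 'm' -> consonant (running count: 0)
  Position 2: 'e' -> vowel (running count: 1)
Total vowels: 1

1


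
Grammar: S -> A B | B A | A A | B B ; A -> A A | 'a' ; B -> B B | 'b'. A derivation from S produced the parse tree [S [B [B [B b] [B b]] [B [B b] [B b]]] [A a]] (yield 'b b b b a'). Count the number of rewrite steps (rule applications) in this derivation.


Every bracketed nonterminal node [X ...] in the tree is produced by exactly one rule application.
Reading the tree off as a leftmost derivation:
  Step 1: S  =>  B A   (applied S -> B A)
  Step 2: B A  =>  B B A   (applied B -> B B)
  Step 3: B B A  =>  B B B A   (applied B -> B B)
  Step 4: B B B A  =>  b B B A   (applied B -> b)
  Step 5: b B B A  =>  b b B A   (applied B -> b)
  Step 6: b b B A  =>  b b B B A   (applied B -> B B)
  Step 7: b b B B A  =>  b b b B A   (applied B -> b)
  Step 8: b b b B A  =>  b b b b A   (applied B -> b)
  Step 9: b b b b A  =>  b b b b a   (applied A -> a)
Final yield: b b b b a
Total rewrite steps: 9

9


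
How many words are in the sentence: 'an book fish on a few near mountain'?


Counting words by splitting on spaces:
  Word 1: 'an'
  Word 2: 'book'
  Word 3: 'fish'
  Word 4: 'on'
  Word 5: 'a'
  Word 6: 'few'
  Word 7: 'near'
  Word 8: 'mountain'
Total words: 8

8


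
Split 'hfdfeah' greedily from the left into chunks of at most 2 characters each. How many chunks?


'hfdfeah' has 7 characters.
Chunking with max size 2:
  Chunk 1: 'hf' (positions 0-1)
  Chunk 2: 'df' (positions 2-3)
  Chunk 3: 'ea' (positions 4-5)
  Chunk 4: 'h' (positions 6-6)
Total chunks: ceil(7 / 2) = 4

4


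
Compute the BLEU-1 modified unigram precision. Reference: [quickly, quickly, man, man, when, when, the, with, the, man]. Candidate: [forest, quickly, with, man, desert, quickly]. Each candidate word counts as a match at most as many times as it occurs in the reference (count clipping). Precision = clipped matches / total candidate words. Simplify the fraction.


Reference word counts: {'man': 3, 'quickly': 2, 'the': 2, 'when': 2, 'with': 1}
Checking each candidate word (with clipping):
  'forest' -> not in reference -> no match (matches: 0)
  'quickly' -> in reference (ref count 2, used 1/2) -> match (matches: 1)
  'with' -> in reference (ref count 1, used 1/1) -> match (matches: 2)
  'man' -> in reference (ref count 3, used 1/3) -> match (matches: 3)
  'desert' -> not in reference -> no match (matches: 3)
  'quickly' -> in reference (ref count 2, used 2/2) -> match (matches: 4)
Clipped matches: 4, Candidate length: 6
Precision = 4/6 = 2/3

2/3


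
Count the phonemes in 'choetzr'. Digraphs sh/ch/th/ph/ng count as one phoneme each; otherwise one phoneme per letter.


Parsing 'choetzr' greedily, digraphs first:
  'ch' -> digraph (1 consonant phoneme) (phonemes so far: 1)
  'o' -> vowel phoneme (phonemes so far: 2)
  'e' -> vowel phoneme (phonemes so far: 3)
  't' -> consonant phoneme (phonemes so far: 4)
  'z' -> consonant phoneme (phonemes so far: 5)
  'r' -> consonant phoneme (phonemes so far: 6)
Total phonemes: 6

6


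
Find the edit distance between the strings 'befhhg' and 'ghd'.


Building DP table for s1='befhhg' (len 6) and s2='ghd' (len 3):
       g  h  d
    0  1  2  3
  b 1  1  2  3
  e 2  2  2  3
  f 3  3  3  3
  h 4  4  3  4
  h 5  5  4  4
  g 6  5  5  5
Edit distance = dp[6][3] = 5

5


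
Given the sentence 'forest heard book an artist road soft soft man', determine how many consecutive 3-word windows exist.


Word trigrams from [9] words:
  Trigram 1: (forest heard book)
  Trigram 2: (heard book an)
  Trigram 3: (book an artist)
  Trigram 4: (an artist road)
  Trigram 5: (artist road soft)
  Trigram 6: (road soft soft)
  Trigram 7: (soft soft man)
Total word trigrams: 9 - 2 = 7

7


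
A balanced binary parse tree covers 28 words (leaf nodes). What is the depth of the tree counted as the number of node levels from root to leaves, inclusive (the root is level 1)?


In a balanced binary tree with n leaves the deepest leaf is ceil(log2(n)) edges below the root,
so counting node levels inclusive of root and leaves gives ceil(log2(n)) + 1 levels.
log2(28) = 4.8074
ceil(4.8074) = 5
levels = 5 + 1 = 6

6


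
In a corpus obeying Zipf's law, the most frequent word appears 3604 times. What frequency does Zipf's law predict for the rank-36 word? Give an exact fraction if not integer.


Zipf's law: freq(rank) = f1 / rank
f1 = 3604, rank = 36
freq = 3604 / 36
GCD(3604, 36) = 4
Simplified: 901/9

901/9


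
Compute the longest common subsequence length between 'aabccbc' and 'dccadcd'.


DP table for LCS of 'aabccbc' and 'dccadcd':
       d  c  c  a  d  c  d
    0  0  0  0  0  0  0  0
  a 0  0  0  0  1  1  1  1
  a 0  0  0  0  1  1  1  1
  b 0  0  0  0  1  1  1  1
  c 0  0  1  1  1  1  2  2
  c 0  0  1  2  2  2  2  2
  b 0  0  1  2  2  2  2  2
  c 0  0  1  2  2  2  3  3
LCS: 'ccc'
LCS length = 3

3


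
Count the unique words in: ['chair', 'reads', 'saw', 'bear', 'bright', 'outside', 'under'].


Listing all tokens and tracking unique types:
  Token 1: 'chair' -> NEW (unique so far: 1)
  Token 2: 'reads' -> NEW (unique so far: 2)
  Token 3: 'saw' -> NEW (unique so far: 3)
  Token 4: 'bear' -> NEW (unique so far: 4)
  Token 5: 'bright' -> NEW (unique so far: 5)
  Token 6: 'outside' -> NEW (unique so far: 6)
  Token 7: 'under' -> NEW (unique so far: 7)
Unique types: ('bear', 'bright', 'chair', 'outside', 'reads', 'saw', 'under')
Vocabulary size: 7

7


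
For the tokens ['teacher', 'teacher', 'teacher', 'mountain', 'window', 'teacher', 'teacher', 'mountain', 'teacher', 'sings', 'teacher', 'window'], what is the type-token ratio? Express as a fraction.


Tokens: 12
Unique types: ('mountain', 'sings', 'teacher', 'window') = 4
TTR = 4/12
Simplify: divide both by 4 -> 1/3
TTR = 1/3

1/3


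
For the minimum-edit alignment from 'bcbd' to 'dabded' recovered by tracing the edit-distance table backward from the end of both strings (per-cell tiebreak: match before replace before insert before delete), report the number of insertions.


Edit distance = 4. Backtracking from cell (4, 6) with preference match > replace > insert > delete,
then listing the resulting alignment 'bcbd' -> 'dabded' left to right:
  Step 1: insert 'd' [insertion #1]
  Step 2: insert 'a' [insertion #2]
  Step 3: keep 'b'
  Step 4: replace c->d
  Step 5: replace b->e
  Step 6: keep 'd'
Total insertions: 2

2


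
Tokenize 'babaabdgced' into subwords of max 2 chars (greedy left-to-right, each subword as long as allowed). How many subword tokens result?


'babaabdgced' has 11 characters.
Chunking with max size 2:
  Chunk 1: 'ba' (positions 0-1)
  Chunk 2: 'ba' (positions 2-3)
  Chunk 3: 'ab' (positions 4-5)
  Chunk 4: 'dg' (positions 6-7)
  Chunk 5: 'ce' (positions 8-9)
  Chunk 6: 'd' (positions 10-10)
Total chunks: ceil(11 / 2) = 6

6


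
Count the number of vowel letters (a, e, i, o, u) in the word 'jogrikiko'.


Scanning each character of 'jogrikiko':
  Position 1: 'j' -> consonant (running count: 0)
  Position 2: 'o' -> vowel (running count: 1)
  Position 3: 'g' -> consonant (running count: 1)
  Position 4: 'r' -> consonant (running count: 1)
  Position 5: 'i' -> vowel (running count: 2)
  Position 6: 'k' -> consonant (running count: 2)
  Position 7: 'i' -> vowel (running count: 3)
  Position 8: 'k' -> consonant (running count: 3)
  Position 9: 'o' -> vowel (running count: 4)
Total vowels: 4

4


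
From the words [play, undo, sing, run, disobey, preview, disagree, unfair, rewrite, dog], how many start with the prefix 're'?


Checking each word for prefix 're':
  'play' -> no (count: 0)
  'undo' -> no (count: 0)
  'sing' -> no (count: 0)
  'run' -> no (count: 0)
  'disobey' -> no (count: 0)
  'preview' -> no (count: 0)
  'disagree' -> no (count: 0)
  'unfair' -> no (count: 0)
  'rewrite' -> YES, starts with 're' (count: 1)
  'dog' -> no (count: 1)
Total with prefix 're': 1

1


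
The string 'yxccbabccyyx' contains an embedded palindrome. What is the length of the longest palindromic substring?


Scanning 'yxccbabccyyx' for palindromic substrings.
Substring at positions 2-8: 'ccbabcc'.
Check: reverse('ccbabcc') = 'ccbabcc' -> palindrome confirmed.
Neighbouring characters ('x' / 'y') break symmetry, so it cannot extend further.
No longer palindromic substring exists; longest length = 7

7


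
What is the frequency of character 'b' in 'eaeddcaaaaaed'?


Scanning 'eaeddcaaaaaed' for 'b':
  No matches found.
Total occurrences of 'b': 0

0


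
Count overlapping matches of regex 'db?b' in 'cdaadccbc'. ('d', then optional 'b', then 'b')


Pattern: db?b means 'd', then optional 'b', then 'b'.
Scanning 'cdaadccbc' position-by-position:
  Pos 0: window 'cda' -> no
  Pos 1: window 'daa' -> no
  Pos 2: window 'aad' -> no
  Pos 3: window 'adc' -> no
  Pos 4: window 'dcc' -> no
  Pos 5: window 'ccb' -> no
  Pos 6: window 'cbc' -> no
  Pos 7: window 'bc' -> no
  Pos 8: window 'c' -> no
Total matches: 0

0


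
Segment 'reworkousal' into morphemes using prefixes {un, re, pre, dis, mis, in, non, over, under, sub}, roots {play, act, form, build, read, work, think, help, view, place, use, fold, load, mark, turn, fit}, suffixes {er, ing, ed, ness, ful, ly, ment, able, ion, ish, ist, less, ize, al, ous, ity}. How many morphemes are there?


Segmenting 'reworkousal' against the inventory:
  're' -> prefix (morpheme 1)
  'work' -> root (morpheme 2)
  'ous' -> suffix (morpheme 3)
  'al' -> suffix (morpheme 4)
Total morphemes: 4

4


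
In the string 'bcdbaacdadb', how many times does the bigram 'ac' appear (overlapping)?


Scanning 'bcdbaacdadb' for bigram 'ac':
  Position 0: 'bc' -> no
  Position 1: 'cd' -> no
  Position 2: 'db' -> no
  Position 3: 'ba' -> no
  Position 4: 'aa' -> no
  Position 5: 'ac' -> MATCH
  Position 6: 'cd' -> no
  Position 7: 'da' -> no
  Position 8: 'ad' -> no
  Position 9: 'db' -> no
Total matches: 1

1


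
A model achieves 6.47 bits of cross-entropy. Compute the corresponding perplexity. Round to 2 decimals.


Perplexity formula: PP = 2^H
H = 6.47
PP = 2^6.47
Decompose: 2^6.47 = 2^6 * 2^0.47
2^6 = 64, 2^0.47 ~ 1.3851095
PP ~ 64 * 1.3851095 = 88.6470080
Rounded to 2 decimals: 88.65

88.65


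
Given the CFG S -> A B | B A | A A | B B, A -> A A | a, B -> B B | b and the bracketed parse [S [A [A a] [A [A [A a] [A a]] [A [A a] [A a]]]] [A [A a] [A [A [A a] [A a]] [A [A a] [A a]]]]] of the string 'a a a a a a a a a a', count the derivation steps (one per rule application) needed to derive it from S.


Every bracketed nonterminal node [X ...] in the tree is produced by exactly one rule application.
Reading the tree off as a leftmost derivation:
  Step 1: S  =>  A A   (applied S -> A A)
  Step 2: A A  =>  A A A   (applied A -> A A)
  Step 3: A A A  =>  a A A   (applied A -> a)
  Step 4: a A A  =>  a A A A   (applied A -> A A)
  Step 5: a A A A  =>  a A A A A   (applied A -> A A)
  Step 6: a A A A A  =>  a a A A A   (applied A -> a)
  Step 7: a a A A A  =>  a a a A A   (applied A -> a)
  Step 8: a a a A A  =>  a a a A A A   (applied A -> A A)
  Step 9: a a a A A A  =>  a a a a A A   (applied A -> a)
  Step 10: a a a a A A  =>  a a a a a A   (applied A -> a)
  Step 11: a a a a a A  =>  a a a a a A A   (applied A -> A A)
  Step 12: a a a a a A A  =>  a a a a a a A   (applied A -> a)
  Step 13: a a a a a a A  =>  a a a a a a A A   (applied A -> A A)
  Step 14: a a a a a a A A  =>  a a a a a a A A A   (applied A -> A A)
  Step 15: a a a a a a A A A  =>  a a a a a a a A A   (applied A -> a)
  Step 16: a a a a a a a A A  =>  a a a a a a a a A   (applied A -> a)
  Step 17: a a a a a a a a A  =>  a a a a a a a a A A   (applied A -> A A)
  Step 18: a a a a a a a a A A  =>  a a a a a a a a a A   (applied A -> a)
  Step 19: a a a a a a a a a A  =>  a a a a a a a a a a   (applied A -> a)
Final yield: a a a a a a a a a a
Total rewrite steps: 19

19


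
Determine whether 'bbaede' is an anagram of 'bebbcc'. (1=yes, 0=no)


Sort characters of 'bbaede': 'abbdee'
Sort characters of 'bebbcc': 'bbbcce'
Sorted forms differ -> they are NOT anagrams
Result: 0

0


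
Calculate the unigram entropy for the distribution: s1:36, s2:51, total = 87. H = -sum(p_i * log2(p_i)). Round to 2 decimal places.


Computing entropy H = -sum(p_i * log2(p_i)):
  s1: p = 36/87 = 0.4138, -p*log2(p) = 0.5268
  s2: p = 51/87 = 0.5862, -p*log2(p) = 0.4517
H = sum of terms = 0.9785
Rounded to 2 decimals: 0.98

0.98


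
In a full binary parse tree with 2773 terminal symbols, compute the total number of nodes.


Leaf nodes (terminals): 2773
Internal nodes = n - 1 = 2773 - 1 = 2772
Total = leaves + internal = 2773 + 2772 = 5545

5545


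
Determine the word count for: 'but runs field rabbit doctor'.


Counting words by splitting on spaces:
  Word 1: 'but'
  Word 2: 'runs'
  Word 3: 'field'
  Word 4: 'rabbit'
  Word 5: 'doctor'
Total words: 5

5


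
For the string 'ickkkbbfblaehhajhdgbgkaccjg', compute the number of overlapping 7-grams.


String 'ickkkbbfblaehhajhdgbgkaccjg' has length L = 27.
Number of overlapping n-grams = L - n + 1
Substituting: 27 - 7 + 1 = 21

21


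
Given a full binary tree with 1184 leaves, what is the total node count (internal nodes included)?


Leaf nodes (terminals): 1184
Internal nodes = n - 1 = 1184 - 1 = 1183
Total = leaves + internal = 1184 + 1183 = 2367

2367


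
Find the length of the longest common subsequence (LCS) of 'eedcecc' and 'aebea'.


DP table for LCS of 'eedcecc' and 'aebea':
       a  e  b  e  a
    0  0  0  0  0  0
  e 0  0  1  1  1  1
  e 0  0  1  1  2  2
  d 0  0  1  1  2  2
  c 0  0  1  1  2  2
  e 0  0  1  1  2  2
  c 0  0  1  1  2  2
  c 0  0  1  1  2  2
LCS: 'ee'
LCS length = 2

2


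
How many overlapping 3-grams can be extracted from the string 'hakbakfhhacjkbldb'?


String 'hakbakfhhacjkbldb' has length L = 17.
Number of overlapping n-grams = L - n + 1
Substituting: 17 - 3 + 1 = 15

15


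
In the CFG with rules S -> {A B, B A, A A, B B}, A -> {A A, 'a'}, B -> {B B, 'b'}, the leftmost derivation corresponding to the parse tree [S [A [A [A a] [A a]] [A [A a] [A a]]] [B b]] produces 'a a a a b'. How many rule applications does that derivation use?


Every bracketed nonterminal node [X ...] in the tree is produced by exactly one rule application.
Reading the tree off as a leftmost derivation:
  Step 1: S  =>  A B   (applied S -> A B)
  Step 2: A B  =>  A A B   (applied A -> A A)
  Step 3: A A B  =>  A A A B   (applied A -> A A)
  Step 4: A A A B  =>  a A A B   (applied A -> a)
  Step 5: a A A B  =>  a a A B   (applied A -> a)
  Step 6: a a A B  =>  a a A A B   (applied A -> A A)
  Step 7: a a A A B  =>  a a a A B   (applied A -> a)
  Step 8: a a a A B  =>  a a a a B   (applied A -> a)
  Step 9: a a a a B  =>  a a a a b   (applied B -> b)
Final yield: a a a a b
Total rewrite steps: 9

9


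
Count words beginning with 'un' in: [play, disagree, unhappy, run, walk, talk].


Checking each word for prefix 'un':
  'play' -> no (count: 0)
  'disagree' -> no (count: 0)
  'unhappy' -> YES, starts with 'un' (count: 1)
  'run' -> no (count: 1)
  'walk' -> no (count: 1)
  'talk' -> no (count: 1)
Total with prefix 'un': 1

1


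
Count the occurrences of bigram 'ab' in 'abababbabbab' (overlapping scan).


Scanning 'abababbabbab' for bigram 'ab':
  Position 0: 'ab' -> MATCH
  Position 1: 'ba' -> no
  Position 2: 'ab' -> MATCH
  Position 3: 'ba' -> no
  Position 4: 'ab' -> MATCH
  Position 5: 'bb' -> no
  Position 6: 'ba' -> no
  Position 7: 'ab' -> MATCH
  Position 8: 'bb' -> no
  Position 9: 'ba' -> no
  Position 10: 'ab' -> MATCH
Total matches: 5

5


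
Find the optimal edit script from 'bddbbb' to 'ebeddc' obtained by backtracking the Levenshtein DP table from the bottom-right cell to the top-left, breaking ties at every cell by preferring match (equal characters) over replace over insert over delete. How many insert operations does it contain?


Edit distance = 5. Backtracking from cell (6, 6) with preference match > replace > insert > delete,
then listing the resulting alignment 'bddbbb' -> 'ebeddc' left to right:
  Step 1: insert 'e' [insertion #1]
  Step 2: keep 'b'
  Step 3: replace d->e
  Step 4: keep 'd'
  Step 5: delete 'b'
  Step 6: replace b->d
  Step 7: replace b->c
Total insertions: 1

1


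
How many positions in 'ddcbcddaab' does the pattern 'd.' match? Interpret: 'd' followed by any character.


Pattern: d. means 'd' followed by any character.
Scanning 'ddcbcddaab' position-by-position:
  Pos 0: window 'dd' -> MATCH
  Pos 1: window 'dc' -> MATCH
  Pos 2: window 'cb' -> no
  Pos 3: window 'bc' -> no
  Pos 4: window 'cd' -> no
  Pos 5: window 'dd' -> MATCH
  Pos 6: window 'da' -> MATCH
  Pos 7: window 'aa' -> no
  Pos 8: window 'ab' -> no
  Pos 9: window 'b' -> no
Total matches: 4

4


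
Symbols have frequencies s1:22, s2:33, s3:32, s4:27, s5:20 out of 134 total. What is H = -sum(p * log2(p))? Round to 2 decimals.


Computing entropy H = -sum(p_i * log2(p_i)):
  s1: p = 22/134 = 0.1642, -p*log2(p) = 0.4280
  s2: p = 33/134 = 0.2463, -p*log2(p) = 0.4979
  s3: p = 32/134 = 0.2388, -p*log2(p) = 0.4934
  s4: p = 27/134 = 0.2015, -p*log2(p) = 0.4657
  s5: p = 20/134 = 0.1493, -p*log2(p) = 0.4096
H = sum of terms = 2.2946
Rounded to 2 decimals: 2.29

2.29


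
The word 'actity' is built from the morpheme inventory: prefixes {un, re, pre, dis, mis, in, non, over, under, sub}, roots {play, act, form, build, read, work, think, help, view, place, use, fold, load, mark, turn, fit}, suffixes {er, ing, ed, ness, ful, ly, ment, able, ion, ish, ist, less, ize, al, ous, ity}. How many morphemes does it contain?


Segmenting 'actity' against the inventory:
  'act' -> root (morpheme 1)
  'ity' -> suffix (morpheme 2)
Total morphemes: 2

2


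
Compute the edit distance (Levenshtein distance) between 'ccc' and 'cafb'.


Building DP table for s1='ccc' (len 3) and s2='cafb' (len 4):
       c  a  f  b
    0  1  2  3  4
  c 1  0  1  2  3
  c 2  1  1  2  3
  c 3  2  2  2  3
Edit distance = dp[3][4] = 3

3


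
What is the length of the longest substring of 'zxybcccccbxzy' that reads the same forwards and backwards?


Scanning 'zxybcccccbxzy' for palindromic substrings.
Substring at positions 3-9: 'bcccccb'.
Check: reverse('bcccccb') = 'bcccccb' -> palindrome confirmed.
Neighbouring characters ('y' / 'x') break symmetry, so it cannot extend further.
No longer palindromic substring exists; longest length = 7

7


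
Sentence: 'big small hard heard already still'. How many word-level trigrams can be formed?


Word trigrams from [6] words:
  Trigram 1: (big small hard)
  Trigram 2: (small hard heard)
  Trigram 3: (hard heard already)
  Trigram 4: (heard already still)
Total word trigrams: 6 - 2 = 4

4


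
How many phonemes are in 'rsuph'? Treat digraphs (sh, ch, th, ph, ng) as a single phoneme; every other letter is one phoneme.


Parsing 'rsuph' greedily, digraphs first:
  'r' -> consonant phoneme (phonemes so far: 1)
  's' -> consonant phoneme (phonemes so far: 2)
  'u' -> vowel phoneme (phonemes so far: 3)
  'ph' -> digraph (1 consonant phoneme) (phonemes so far: 4)
Total phonemes: 4

4
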